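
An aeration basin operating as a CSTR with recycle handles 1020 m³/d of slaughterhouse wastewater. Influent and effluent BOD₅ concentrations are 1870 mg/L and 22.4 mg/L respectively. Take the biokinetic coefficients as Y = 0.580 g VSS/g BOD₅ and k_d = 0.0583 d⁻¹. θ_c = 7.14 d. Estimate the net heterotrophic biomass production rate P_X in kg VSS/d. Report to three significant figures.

P_X ≈ 772 kg VSS/d

Y_obs = Y / (1 + k_d θ_c) = 0.580 / (1 + 0.0583 × 7.14) = 0.580 / 1.416 = 0.4095.
Substrate removed = Q·(S₀ − S) = 1020 m³/d × (1870 − 22.4) g/m³ = 1.88×10^6 g/d = 1885 kg/d.
Net biomass production P_X = Y_obs × Q·(S₀ − S) = 0.4095 × 1885 = 771.8 kg VSS/d.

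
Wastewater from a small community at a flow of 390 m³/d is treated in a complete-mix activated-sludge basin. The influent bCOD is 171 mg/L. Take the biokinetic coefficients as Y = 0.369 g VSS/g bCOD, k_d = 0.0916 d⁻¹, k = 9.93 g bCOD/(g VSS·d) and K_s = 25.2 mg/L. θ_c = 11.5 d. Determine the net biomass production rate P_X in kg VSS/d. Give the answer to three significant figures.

From the Monod/SRT balance for a CMAS, S = K_s·(1+k_d θ_c)/[θ_c·(Y k − k_d) − 1] = 25.2 × (1 + 0.0916 × 11.5) / [11.5 × (0.369 × 9.93 − 0.0916) − 1] = 51.75 / 40.08 = 1.291 mg/L.
The observed yield is Y_obs = Y/(1 + k_d·θ_c) = 0.369 / (1 + 0.0916 × 11.5) = 0.369 / 2.053 = 0.1797 g VSS per g bCOD removed.
ΔS = 171 − 1.29 = 169.7 mg/L, so the substrate removal rate is 390 × 169.7/1000 = 66.19 kg bCOD/d.
P_X = Y_obs · Q(S₀ − S) = 0.1797 × 66.19 = 11.89 kg VSS/d.

P_X ≈ 11.9 kg VSS/d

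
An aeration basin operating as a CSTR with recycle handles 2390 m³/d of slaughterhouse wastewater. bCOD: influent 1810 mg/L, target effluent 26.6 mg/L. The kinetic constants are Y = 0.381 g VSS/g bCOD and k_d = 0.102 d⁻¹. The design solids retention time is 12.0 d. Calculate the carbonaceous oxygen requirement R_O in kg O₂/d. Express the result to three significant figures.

Observed yield with endogenous decay: Y_obs = Y / (1 + k_d·θ_c) = 0.381 / (1 + 0.102 × 12.0) = 0.381 / 2.224 = 0.1713 g VSS/g bCOD.
Mass of bCOD removed per day: Q(S₀ − S) = 2390 × 1783 g/m³ = 4262 kg/d.
Net sludge production P_X = 0.1713 × 4262 = 730.2 kg VSS/d.
R_O = Q·ΔS − 1.42 P_X = 4262 − 1037 = 3225 kg O₂/d.

R_O ≈ 3230 kg O₂/d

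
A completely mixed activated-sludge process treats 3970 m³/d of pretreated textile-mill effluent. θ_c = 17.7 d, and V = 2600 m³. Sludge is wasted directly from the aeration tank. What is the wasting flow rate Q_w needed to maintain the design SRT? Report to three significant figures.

Wasting from the aeration tank: Q_w = V / θ_c = 2600 / 17.7 = 146.9 m³/d.

Q_w ≈ 147 m³/d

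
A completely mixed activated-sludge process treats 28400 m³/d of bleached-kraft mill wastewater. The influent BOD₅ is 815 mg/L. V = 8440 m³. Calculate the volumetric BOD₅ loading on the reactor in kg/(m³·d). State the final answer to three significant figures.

Applied BOD₅ load per unit volume = Q·S₀/V = (28400 × 815/1000)/8440 = 2.742 kg BOD₅·m⁻³·d⁻¹.

L_v ≈ 2.74 kg BOD₅/(m³·d)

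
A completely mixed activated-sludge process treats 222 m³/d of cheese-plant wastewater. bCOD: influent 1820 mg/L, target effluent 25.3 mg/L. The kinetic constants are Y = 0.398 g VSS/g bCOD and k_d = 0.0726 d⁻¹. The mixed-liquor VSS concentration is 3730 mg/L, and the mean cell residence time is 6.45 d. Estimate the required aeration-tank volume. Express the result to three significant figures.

V ≈ 187 m³

From the SRT design equation V = Y Q (S₀−S) θ_c / [X (1 + k_d θ_c)] = 0.398 × 222 × (1820 − 25.3) × 6.45 / [3730 × (1 + 0.0726 × 6.45)] = 1.02×10^6 / 5477 = 186.8 m³.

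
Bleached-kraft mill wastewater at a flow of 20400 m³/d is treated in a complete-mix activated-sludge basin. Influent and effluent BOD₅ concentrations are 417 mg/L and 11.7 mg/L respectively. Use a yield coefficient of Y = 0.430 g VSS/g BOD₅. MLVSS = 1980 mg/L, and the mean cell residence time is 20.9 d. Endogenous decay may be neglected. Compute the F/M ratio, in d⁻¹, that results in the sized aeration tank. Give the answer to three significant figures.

V·X = Y·Q·ΔS·θ_c gives V = 0.430 × 20400 × (417 − 11.7) × 20.9 / 1980 = 37528 m³.
Food-to-microorganism ratio F/M = Q S₀ / (V X) = 20400 × 417 / (37528 × 1980) = 0.1145 d⁻¹.

F/M ≈ 0.114 d⁻¹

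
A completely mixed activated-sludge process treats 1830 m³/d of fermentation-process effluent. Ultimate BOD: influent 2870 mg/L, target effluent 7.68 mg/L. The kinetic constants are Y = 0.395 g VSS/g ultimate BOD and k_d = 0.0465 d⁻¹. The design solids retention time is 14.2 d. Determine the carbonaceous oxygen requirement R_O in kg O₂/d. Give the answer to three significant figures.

R_O ≈ 3470 kg O₂/d

Observed yield with endogenous decay: Y_obs = Y / (1 + k_d·θ_c) = 0.395 / (1 + 0.0465 × 14.2) = 0.395 / 1.660 = 0.2379 g VSS/g ultimate BOD.
Mass of ultimate BOD removed per day: Q(S₀ − S) = 1830 × 2862 g/m³ = 5238 kg/d.
Net sludge production P_X = 0.2379 × 5238 = 1246 kg VSS/d.
R_O = Q·ΔS − 1.42 P_X = 5238 − 1770 = 3468 kg O₂/d.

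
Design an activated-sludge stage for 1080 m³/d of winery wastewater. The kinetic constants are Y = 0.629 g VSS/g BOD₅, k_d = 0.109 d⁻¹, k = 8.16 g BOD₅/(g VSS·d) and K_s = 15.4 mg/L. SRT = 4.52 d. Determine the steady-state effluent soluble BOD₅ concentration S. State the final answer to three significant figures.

S ≈ 1.06 mg/L

Effluent substrate depends only on kinetics and SRT: S = K_s(1 + k_d θ_c) / [θ_c(Yk − k_d) − 1] = 15.4 × (1 + 0.109 × 4.52) / [4.52 × (0.629 × 8.16 − 0.109) − 1] = 22.99 / 21.71 = 1.059 mg/L.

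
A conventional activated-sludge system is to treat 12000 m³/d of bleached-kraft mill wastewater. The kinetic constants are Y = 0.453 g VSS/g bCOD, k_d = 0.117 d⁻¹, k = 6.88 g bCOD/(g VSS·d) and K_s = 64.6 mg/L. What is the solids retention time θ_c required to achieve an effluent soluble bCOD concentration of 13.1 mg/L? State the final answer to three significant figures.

At the target effluent, Y k S/(K_s+S) = 0.453×6.88×13.1/77.70 = 0.5255 d⁻¹.
1/θ_c = 0.5255 − 0.117 = 0.4085 d⁻¹, so θ_c = 2.448 d.

θ_c ≈ 2.45 d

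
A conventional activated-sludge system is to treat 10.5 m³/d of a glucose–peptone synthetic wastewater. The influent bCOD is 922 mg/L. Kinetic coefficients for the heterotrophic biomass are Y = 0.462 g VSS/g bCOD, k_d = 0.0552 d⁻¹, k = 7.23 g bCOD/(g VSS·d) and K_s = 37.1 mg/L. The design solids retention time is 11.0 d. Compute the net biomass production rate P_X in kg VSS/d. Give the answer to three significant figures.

P_X ≈ 2.78 kg VSS/d

From the Monod/SRT balance for a CMAS, S = K_s·(1+k_d θ_c)/[θ_c·(Y k − k_d) − 1] = 37.1 × (1 + 0.0552 × 11.0) / [11.0 × (0.462 × 7.23 − 0.0552) − 1] = 59.63 / 35.14 = 1.697 mg/L.
Correct the yield for decay: Y_obs = Y/(1 + k_d θ_c) = 0.462 / (1 + 0.0552 × 11.0) = 0.462 / 1.607 = 0.2875.
Mass of bCOD removed per day: Q(S₀ − S) = 10.5 × 920.3 g/m³ = 9.663 kg/d.
So the net sludge growth is P_X = 0.2875 × 9.663 = 2.778 kg VSS/d.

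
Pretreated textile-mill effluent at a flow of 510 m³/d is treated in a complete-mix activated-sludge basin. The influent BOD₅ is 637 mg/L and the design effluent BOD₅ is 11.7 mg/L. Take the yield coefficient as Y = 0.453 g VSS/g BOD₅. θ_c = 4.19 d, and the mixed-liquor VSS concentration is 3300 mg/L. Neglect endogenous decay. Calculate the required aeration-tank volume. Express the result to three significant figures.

Biomass mass balance (decay neglected): V·X = Y·Q·(S₀ − S)·θ_c, so V = 0.453 × 510 × (637 − 11.7) × 4.19 / 3300 = 183.4 m³.

V ≈ 183 m³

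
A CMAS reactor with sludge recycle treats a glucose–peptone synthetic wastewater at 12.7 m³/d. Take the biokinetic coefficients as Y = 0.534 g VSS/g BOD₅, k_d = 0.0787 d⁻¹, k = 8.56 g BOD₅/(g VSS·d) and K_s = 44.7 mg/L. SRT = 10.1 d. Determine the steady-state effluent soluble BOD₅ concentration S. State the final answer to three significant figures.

From the Monod/SRT balance for a CMAS, S = K_s·(1+k_d θ_c)/[θ_c·(Y k − k_d) − 1] = 44.7 × (1 + 0.0787 × 10.1) / [10.1 × (0.534 × 8.56 − 0.0787) − 1] = 80.23 / 44.37 = 1.808 mg/L.

S ≈ 1.81 mg/L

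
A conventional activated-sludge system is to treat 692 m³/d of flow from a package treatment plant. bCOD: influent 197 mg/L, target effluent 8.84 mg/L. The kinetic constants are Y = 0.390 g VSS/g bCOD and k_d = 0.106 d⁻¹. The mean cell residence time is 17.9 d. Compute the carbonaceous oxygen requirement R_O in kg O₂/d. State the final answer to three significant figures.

R_O ≈ 105 kg O₂/d

Correct the yield for decay: Y_obs = Y/(1 + k_d θ_c) = 0.390 / (1 + 0.106 × 17.9) = 0.390 / 2.897 = 0.1346.
ΔS = 197 − 8.84 = 188.2 mg/L, so the substrate removal rate is 692 × 188.2/1000 = 130.2 kg bCOD/d.
P_X = Y_obs·Q·(S₀ − S) = 0.1346 × 130.2 = 17.53 kg VSS/d.
Carbonaceous O₂ demand = substrate oxidised − cell-mass equivalent = 130.2 − 1.42 × 17.53 = 105.3 kg O₂/d.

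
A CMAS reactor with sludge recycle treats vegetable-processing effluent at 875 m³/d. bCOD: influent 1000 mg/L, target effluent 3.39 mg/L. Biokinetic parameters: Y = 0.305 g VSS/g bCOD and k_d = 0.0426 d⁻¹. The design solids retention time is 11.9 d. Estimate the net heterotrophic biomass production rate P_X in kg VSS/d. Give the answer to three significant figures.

P_X ≈ 176 kg VSS/d

Y_obs = Y / (1 + k_d θ_c) = 0.305 / (1 + 0.0426 × 11.9) = 0.305 / 1.507 = 0.2024.
Mass of bCOD removed per day: Q(S₀ − S) = 875 × 996.6 g/m³ = 872.0 kg/d.
Biomass produced: P_X = Y_obs·Q·ΔS = 0.2024 × 872.0 ≈ 176.5 kg VSS/d.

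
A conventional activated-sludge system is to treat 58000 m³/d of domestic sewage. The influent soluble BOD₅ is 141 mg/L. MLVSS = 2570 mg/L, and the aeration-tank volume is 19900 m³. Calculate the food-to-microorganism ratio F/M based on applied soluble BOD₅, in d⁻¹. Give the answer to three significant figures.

F/M = applied load / biomass = Q·S₀/(V·X) = 58000 × 141 / (19900 × 2570) = 0.1599 d⁻¹.

F/M ≈ 0.160 d⁻¹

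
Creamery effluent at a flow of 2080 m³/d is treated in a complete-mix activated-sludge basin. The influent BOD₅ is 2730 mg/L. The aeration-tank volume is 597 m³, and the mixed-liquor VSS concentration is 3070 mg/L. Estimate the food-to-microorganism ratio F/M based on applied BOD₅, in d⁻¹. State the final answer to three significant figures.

F/M ≈ 3.10 d⁻¹

F/M = Q·S₀ / (V·X) = 2080 × 2730 / (597.0 × 3070) = 3.098 g BOD₅·(g VSS·d)⁻¹.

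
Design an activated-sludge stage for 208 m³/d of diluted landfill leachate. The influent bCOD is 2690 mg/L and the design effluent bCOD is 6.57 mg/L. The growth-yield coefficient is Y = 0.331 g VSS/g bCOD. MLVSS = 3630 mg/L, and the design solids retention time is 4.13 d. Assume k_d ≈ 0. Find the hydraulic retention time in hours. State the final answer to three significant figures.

τ ≈ 24.3 h

Biomass mass balance (decay neglected): V·X = Y·Q·(S₀ − S)·θ_c, so V = 0.331 × 208 × (2690 − 6.57) × 4.13 / 3630 = 210.2 m³.
Hydraulic retention time τ = V/Q = 210.2 / 208 = 1.011 d = 24.25 h.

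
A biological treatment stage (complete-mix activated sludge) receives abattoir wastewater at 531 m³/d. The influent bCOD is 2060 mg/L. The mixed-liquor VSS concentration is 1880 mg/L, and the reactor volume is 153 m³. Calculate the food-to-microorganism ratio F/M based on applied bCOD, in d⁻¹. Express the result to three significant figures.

F/M ≈ 3.80 d⁻¹

F/M = applied load / biomass = Q·S₀/(V·X) = 531 × 2060 / (153.0 × 1880) = 3.803 d⁻¹.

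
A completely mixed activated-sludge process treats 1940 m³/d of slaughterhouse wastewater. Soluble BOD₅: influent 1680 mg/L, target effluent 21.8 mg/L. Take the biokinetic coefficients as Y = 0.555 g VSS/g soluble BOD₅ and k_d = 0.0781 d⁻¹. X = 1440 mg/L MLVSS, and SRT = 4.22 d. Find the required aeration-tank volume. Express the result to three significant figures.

V ≈ 3940 m³

From the SRT design equation V = Y Q (S₀−S) θ_c / [X (1 + k_d θ_c)] = 0.555 × 1940 × (1680 − 21.8) × 4.22 / [1440 × (1 + 0.0781 × 4.22)] = 7.53×10^6 / 1915 = 3935 m³.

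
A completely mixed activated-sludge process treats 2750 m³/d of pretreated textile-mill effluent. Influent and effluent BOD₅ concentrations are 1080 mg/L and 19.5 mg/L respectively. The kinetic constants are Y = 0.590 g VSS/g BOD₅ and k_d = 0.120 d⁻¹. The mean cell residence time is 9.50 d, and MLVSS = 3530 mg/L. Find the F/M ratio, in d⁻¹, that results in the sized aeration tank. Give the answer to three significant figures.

Rearranging the biomass balance for a CMAS with decay, V = Y·Q·ΔS·θ_c / [X·(1+k_d θ_c)] = 0.590 × 2750 × (1080 − 19.5) × 9.50 / [3530 × (1 + 0.120 × 9.50)] = 1.63×10^7 / 7554 = 2164 m³.
Food-to-microorganism ratio F/M = Q S₀ / (V X) = 2750 × 1080 / (2164 × 3530) = 0.3888 d⁻¹.

F/M ≈ 0.389 d⁻¹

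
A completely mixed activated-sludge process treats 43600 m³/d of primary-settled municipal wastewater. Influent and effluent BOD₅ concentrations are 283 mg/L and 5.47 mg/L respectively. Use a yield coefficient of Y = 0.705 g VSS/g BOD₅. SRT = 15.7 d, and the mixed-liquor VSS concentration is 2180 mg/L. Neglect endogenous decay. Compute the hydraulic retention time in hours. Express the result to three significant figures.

V·X = Y·Q·ΔS·θ_c gives V = 0.705 × 43600 × (283 − 5.47) × 15.7 / 2180 = 61437 m³.
HRT = V/Q = 61437 m³ / 43600 m³·d⁻¹ = 1.409 d × 24 = 33.82 h.

τ ≈ 33.8 h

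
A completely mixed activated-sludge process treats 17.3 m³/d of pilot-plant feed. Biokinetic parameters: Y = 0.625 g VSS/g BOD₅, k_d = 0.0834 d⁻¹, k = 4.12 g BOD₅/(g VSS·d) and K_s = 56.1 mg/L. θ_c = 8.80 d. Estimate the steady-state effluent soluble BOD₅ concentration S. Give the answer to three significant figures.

S ≈ 4.65 mg/L

Effluent substrate depends only on kinetics and SRT: S = K_s(1 + k_d θ_c) / [θ_c(Yk − k_d) − 1] = 56.1 × (1 + 0.0834 × 8.80) / [8.80 × (0.625 × 4.12 − 0.0834) − 1] = 97.27 / 20.93 = 4.648 mg/L.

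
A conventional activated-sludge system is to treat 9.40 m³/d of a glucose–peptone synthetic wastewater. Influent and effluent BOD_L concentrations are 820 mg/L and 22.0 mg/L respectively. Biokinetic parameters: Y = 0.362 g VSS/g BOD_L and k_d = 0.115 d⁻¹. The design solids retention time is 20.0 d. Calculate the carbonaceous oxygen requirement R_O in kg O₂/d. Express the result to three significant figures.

Y_obs = Y / (1 + k_d θ_c) = 0.362 / (1 + 0.115 × 20.0) = 0.362 / 3.300 = 0.1097.
Substrate removed = Q·(S₀ − S) = 9.40 m³/d × (820 − 22.0) g/m³ = 7.5×10^3 g/d = 7.501 kg/d.
Net sludge production P_X = 0.1097 × 7.501 = 0.8229 kg VSS/d.
Carbonaceous O₂ demand = substrate oxidised − cell-mass equivalent = 7.501 − 1.42 × 0.8229 = 6.333 kg O₂/d.

R_O ≈ 6.33 kg O₂/d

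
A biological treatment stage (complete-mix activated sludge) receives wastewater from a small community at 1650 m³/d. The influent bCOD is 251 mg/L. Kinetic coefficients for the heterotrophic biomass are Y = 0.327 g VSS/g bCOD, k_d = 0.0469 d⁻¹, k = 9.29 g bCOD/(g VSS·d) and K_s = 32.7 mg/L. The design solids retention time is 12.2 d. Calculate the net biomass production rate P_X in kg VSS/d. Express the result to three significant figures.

P_X ≈ 85.6 kg VSS/d

From the Monod/SRT balance for a CMAS, S = K_s·(1+k_d θ_c)/[θ_c·(Y k − k_d) − 1] = 32.7 × (1 + 0.0469 × 12.2) / [12.2 × (0.327 × 9.29 − 0.0469) − 1] = 51.41 / 35.49 = 1.449 mg/L.
Correct the yield for decay: Y_obs = Y/(1 + k_d θ_c) = 0.327 / (1 + 0.0469 × 12.2) = 0.327 / 1.572 = 0.2080.
Substrate removed = Q·(S₀ − S) = 1650 m³/d × (251 − 1.45) g/m³ = 4.12×10^5 g/d = 411.8 kg/d.
Net biomass production P_X = Y_obs × Q·(S₀ − S) = 0.2080 × 411.8 = 85.64 kg VSS/d.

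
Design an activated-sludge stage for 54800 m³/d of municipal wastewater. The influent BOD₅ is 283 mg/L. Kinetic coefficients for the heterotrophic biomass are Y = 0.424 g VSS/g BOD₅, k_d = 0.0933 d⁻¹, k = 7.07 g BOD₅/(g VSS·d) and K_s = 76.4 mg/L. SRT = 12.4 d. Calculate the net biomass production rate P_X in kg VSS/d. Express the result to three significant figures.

P_X ≈ 3000 kg VSS/d

Effluent substrate depends only on kinetics and SRT: S = K_s(1 + k_d θ_c) / [θ_c(Yk − k_d) − 1] = 76.4 × (1 + 0.0933 × 12.4) / [12.4 × (0.424 × 7.07 − 0.0933) − 1] = 164.8 / 35.01 = 4.706 mg/L.
The observed yield is Y_obs = Y/(1 + k_d·θ_c) = 0.424 / (1 + 0.0933 × 12.4) = 0.424 / 2.157 = 0.1966 g VSS per g BOD₅ removed.
Substrate removed = Q·(S₀ − S) = 54800 m³/d × (283 − 4.71) g/m³ = 1.53×10^7 g/d = 15250 kg/d.
Net biomass production P_X = Y_obs × Q·(S₀ − S) = 0.1966 × 15250 = 2998 kg VSS/d.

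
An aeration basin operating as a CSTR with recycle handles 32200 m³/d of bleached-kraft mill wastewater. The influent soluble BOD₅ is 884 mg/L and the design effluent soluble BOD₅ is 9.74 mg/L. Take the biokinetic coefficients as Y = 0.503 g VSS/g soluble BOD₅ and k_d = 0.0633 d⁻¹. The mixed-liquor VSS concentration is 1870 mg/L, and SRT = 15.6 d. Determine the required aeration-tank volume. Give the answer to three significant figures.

V ≈ 59400 m³

From the SRT design equation V = Y Q (S₀−S) θ_c / [X (1 + k_d θ_c)] = 0.503 × 32200 × (884 − 9.74) × 15.6 / [1870 × (1 + 0.0633 × 15.6)] = 2.21×10^8 / 3717 = 59435 m³.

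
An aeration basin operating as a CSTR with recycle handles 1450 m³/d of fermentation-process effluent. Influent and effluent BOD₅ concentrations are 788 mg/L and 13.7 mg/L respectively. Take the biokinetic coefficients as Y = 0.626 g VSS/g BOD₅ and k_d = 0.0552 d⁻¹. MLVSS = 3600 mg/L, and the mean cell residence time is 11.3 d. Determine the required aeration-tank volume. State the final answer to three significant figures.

Rearranging the biomass balance for a CMAS with decay, V = Y·Q·ΔS·θ_c / [X·(1+k_d θ_c)] = 0.626 × 1450 × (788 − 13.7) × 11.3 / [3600 × (1 + 0.0552 × 11.3)] = 7.94×10^6 / 5846 = 1359 m³.

V ≈ 1360 m³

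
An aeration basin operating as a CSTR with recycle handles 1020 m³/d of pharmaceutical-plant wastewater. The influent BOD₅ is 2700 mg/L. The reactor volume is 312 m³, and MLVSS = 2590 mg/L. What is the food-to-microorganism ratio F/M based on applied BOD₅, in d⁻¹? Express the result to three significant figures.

F/M = Q·S₀ / (V·X) = 1020 × 2700 / (312.0 × 2590) = 3.408 g BOD₅·(g VSS·d)⁻¹.

F/M ≈ 3.41 d⁻¹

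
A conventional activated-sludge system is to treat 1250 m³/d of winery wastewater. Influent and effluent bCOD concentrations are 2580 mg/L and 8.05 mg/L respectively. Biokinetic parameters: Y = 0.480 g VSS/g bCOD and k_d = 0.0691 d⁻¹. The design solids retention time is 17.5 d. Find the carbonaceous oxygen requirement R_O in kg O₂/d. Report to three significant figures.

R_O ≈ 2220 kg O₂/d

Correct the yield for decay: Y_obs = Y/(1 + k_d θ_c) = 0.480 / (1 + 0.0691 × 17.5) = 0.480 / 2.209 = 0.2173.
Mass of bCOD removed per day: Q(S₀ − S) = 1250 × 2572 g/m³ = 3215 kg/d.
Biomass synthesised: P_X = Y_obs × 3215 = 698.5 kg VSS/d.
Carbonaceous O₂ demand = substrate oxidised − cell-mass equivalent = 3215 − 1.42 × 698.5 = 2223 kg O₂/d.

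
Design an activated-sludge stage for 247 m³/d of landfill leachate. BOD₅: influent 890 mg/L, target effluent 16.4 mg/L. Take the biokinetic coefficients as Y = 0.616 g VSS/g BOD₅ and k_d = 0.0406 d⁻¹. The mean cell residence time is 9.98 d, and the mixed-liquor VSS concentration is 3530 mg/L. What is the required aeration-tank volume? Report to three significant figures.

V ≈ 267 m³

Rearranging the biomass balance for a CMAS with decay, V = Y·Q·ΔS·θ_c / [X·(1+k_d θ_c)] = 0.616 × 247 × (890 − 16.4) × 9.98 / [3530 × (1 + 0.0406 × 9.98)] = 1.33×10^6 / 4960 = 267.4 m³.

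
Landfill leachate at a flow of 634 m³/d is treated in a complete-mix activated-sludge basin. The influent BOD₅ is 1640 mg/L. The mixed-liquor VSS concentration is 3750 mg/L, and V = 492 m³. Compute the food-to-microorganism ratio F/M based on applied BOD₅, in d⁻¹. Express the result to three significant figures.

Food-to-microorganism ratio F/M = Q S₀ / (V X) = 634 × 1640 / (492.0 × 3750) = 0.5636 d⁻¹.

F/M ≈ 0.564 d⁻¹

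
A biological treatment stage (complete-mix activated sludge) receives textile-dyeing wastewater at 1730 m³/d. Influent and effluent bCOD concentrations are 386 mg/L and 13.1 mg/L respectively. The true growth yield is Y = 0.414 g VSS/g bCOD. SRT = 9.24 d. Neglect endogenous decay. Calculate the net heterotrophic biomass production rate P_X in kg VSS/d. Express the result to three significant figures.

No decay correction is needed, so Y_obs = Y = 0.414.
ΔS = 386 − 13.1 = 372.9 mg/L, so the substrate removal rate is 1730 × 372.9/1000 = 645.1 kg bCOD/d.
Net biomass production P_X = Y_obs × Q·(S₀ − S) = 0.4140 × 645.1 = 267.1 kg VSS/d.

P_X ≈ 267 kg VSS/d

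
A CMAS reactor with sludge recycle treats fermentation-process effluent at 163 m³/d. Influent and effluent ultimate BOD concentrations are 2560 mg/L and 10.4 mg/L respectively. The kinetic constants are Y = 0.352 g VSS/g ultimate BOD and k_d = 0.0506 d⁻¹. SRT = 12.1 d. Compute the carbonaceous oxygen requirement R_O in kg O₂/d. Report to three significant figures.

Correct the yield for decay: Y_obs = Y/(1 + k_d θ_c) = 0.352 / (1 + 0.0506 × 12.1) = 0.352 / 1.612 = 0.2183.
Mass of ultimate BOD removed per day: Q(S₀ − S) = 163 × 2550 g/m³ = 415.6 kg/d.
Biomass synthesised: P_X = Y_obs × 415.6 = 90.73 kg VSS/d.
Carbonaceous O₂ demand = substrate oxidised − cell-mass equivalent = 415.6 − 1.42 × 90.73 = 286.7 kg O₂/d.

R_O ≈ 287 kg O₂/d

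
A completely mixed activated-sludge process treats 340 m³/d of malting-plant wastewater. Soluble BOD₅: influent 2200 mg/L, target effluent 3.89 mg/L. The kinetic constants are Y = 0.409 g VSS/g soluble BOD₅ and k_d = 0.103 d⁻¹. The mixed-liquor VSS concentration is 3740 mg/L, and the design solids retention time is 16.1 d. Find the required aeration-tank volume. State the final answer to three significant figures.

V ≈ 495 m³

Rearranging the biomass balance for a CMAS with decay, V = Y·Q·ΔS·θ_c / [X·(1+k_d θ_c)] = 0.409 × 340 × (2200 − 3.89) × 16.1 / [3740 × (1 + 0.103 × 16.1)] = 4.92×10^6 / 9942 = 494.5 m³.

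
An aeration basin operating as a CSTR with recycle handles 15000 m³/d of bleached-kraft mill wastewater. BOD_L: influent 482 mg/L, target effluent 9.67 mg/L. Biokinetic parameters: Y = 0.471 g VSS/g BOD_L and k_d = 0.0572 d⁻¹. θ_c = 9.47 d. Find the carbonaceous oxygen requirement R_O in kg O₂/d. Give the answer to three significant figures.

Y_obs = Y / (1 + k_d θ_c) = 0.471 / (1 + 0.0572 × 9.47) = 0.471 / 1.542 = 0.3055.
Mass of BOD_L removed per day: Q(S₀ − S) = 15000 × 472.3 g/m³ = 7085 kg/d.
P_X = Y_obs·Q·(S₀ − S) = 0.3055 × 7085 = 2165 kg VSS/d.
Carbonaceous O₂ demand = substrate oxidised − cell-mass equivalent = 7085 − 1.42 × 2165 = 4011 kg O₂/d.

R_O ≈ 4010 kg O₂/d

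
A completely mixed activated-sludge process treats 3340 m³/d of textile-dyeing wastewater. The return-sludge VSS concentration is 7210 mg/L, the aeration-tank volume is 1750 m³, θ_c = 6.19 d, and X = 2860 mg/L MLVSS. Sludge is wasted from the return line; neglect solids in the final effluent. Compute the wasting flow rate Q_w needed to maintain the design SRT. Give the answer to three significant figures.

Q_w ≈ 112 m³/d

Q_w = (V·X)/(θ_c X_r) = 1750 × 2860 / (6.19 × 7210) = 112.1 m³/d.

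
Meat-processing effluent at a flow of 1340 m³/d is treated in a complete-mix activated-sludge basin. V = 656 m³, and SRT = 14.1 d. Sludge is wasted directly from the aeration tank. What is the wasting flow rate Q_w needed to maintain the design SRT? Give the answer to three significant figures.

Wasting from the aeration tank: Q_w = V / θ_c = 656.0 / 14.1 = 46.52 m³/d.

Q_w ≈ 46.5 m³/d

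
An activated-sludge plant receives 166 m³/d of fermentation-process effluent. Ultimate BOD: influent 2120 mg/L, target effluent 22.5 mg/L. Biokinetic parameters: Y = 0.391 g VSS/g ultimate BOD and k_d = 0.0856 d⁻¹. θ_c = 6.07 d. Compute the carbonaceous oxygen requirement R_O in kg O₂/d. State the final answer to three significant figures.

R_O ≈ 221 kg O₂/d

The observed yield is Y_obs = Y/(1 + k_d·θ_c) = 0.391 / (1 + 0.0856 × 6.07) = 0.391 / 1.520 = 0.2573 g VSS per g ultimate BOD removed.
ΔS = 2120 − 22.5 = 2098 mg/L, so the substrate removal rate is 166 × 2098/1000 = 348.2 kg ultimate BOD/d.
Biomass synthesised: P_X = Y_obs × 348.2 = 89.59 kg VSS/d.
R_O = Q·(S₀ − S) − 1.42·P_X = 348.2 − 1.42 × 89.59 = 221.0 kg O₂/d.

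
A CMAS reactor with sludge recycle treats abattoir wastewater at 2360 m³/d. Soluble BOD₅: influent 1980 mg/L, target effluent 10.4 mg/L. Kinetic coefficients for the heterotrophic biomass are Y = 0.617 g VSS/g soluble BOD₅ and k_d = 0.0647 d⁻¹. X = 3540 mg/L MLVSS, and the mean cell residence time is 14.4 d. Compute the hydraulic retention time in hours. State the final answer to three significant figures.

Steady-state biomass mass balance: V·X·(1 + k_d·θ_c) = Y·Q·(S₀ − S)·θ_c, so V = 0.617 × 2360 × (1980 − 10.4) × 14.4 / [3540 × (1 + 0.0647 × 14.4)] = 4.13×10^7 / 6838 = 6039 m³.
HRT = V/Q = 6039 m³ / 2360 m³·d⁻¹ = 2.559 d × 24 = 61.42 h.

τ ≈ 61.4 h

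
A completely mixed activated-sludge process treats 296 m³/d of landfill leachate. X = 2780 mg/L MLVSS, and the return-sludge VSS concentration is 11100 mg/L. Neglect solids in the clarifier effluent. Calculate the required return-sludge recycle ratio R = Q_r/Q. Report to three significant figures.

R = Q_r/Q = X/(X_r − X) = 2780 / (11100 − 2780) = 0.3341.

R ≈ 0.334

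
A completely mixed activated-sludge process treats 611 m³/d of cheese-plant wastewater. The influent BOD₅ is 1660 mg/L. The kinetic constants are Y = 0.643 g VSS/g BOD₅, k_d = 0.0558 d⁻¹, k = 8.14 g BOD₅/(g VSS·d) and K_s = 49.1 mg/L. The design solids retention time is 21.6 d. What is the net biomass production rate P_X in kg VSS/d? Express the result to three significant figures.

From the Monod/SRT balance for a CMAS, S = K_s·(1+k_d θ_c)/[θ_c·(Y k − k_d) − 1] = 49.1 × (1 + 0.0558 × 21.6) / [21.6 × (0.643 × 8.14 − 0.0558) − 1] = 108.3 / 110.8 = 0.9768 mg/L.
The observed yield is Y_obs = Y/(1 + k_d·θ_c) = 0.643 / (1 + 0.0558 × 21.6) = 0.643 / 2.205 = 0.2916 g VSS per g BOD₅ removed.
ΔS = 1660 − 0.977 = 1659 mg/L, so the substrate removal rate is 611 × 1659/1000 = 1014 kg BOD₅/d.
Biomass produced: P_X = Y_obs·Q·ΔS = 0.2916 × 1014 ≈ 295.6 kg VSS/d.

P_X ≈ 296 kg VSS/d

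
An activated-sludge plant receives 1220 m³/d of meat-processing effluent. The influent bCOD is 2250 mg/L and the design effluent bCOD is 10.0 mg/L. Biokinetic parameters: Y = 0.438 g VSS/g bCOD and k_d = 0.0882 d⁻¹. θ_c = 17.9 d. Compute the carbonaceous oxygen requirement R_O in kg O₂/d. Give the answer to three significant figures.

Observed yield with endogenous decay: Y_obs = Y / (1 + k_d·θ_c) = 0.438 / (1 + 0.0882 × 17.9) = 0.438 / 2.579 = 0.1698 g VSS/g bCOD.
Mass of bCOD removed per day: Q(S₀ − S) = 1220 × 2240 g/m³ = 2733 kg/d.
P_X = Y_obs·Q·(S₀ − S) = 0.1698 × 2733 = 464.2 kg VSS/d.
Carbonaceous O₂ demand = substrate oxidised − cell-mass equivalent = 2733 − 1.42 × 464.2 = 2074 kg O₂/d.

R_O ≈ 2070 kg O₂/d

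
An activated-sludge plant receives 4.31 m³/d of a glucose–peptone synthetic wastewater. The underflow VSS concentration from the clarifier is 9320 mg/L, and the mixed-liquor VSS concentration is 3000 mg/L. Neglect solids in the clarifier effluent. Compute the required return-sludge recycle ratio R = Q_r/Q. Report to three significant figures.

Mass balance around the secondary clarifier (neglecting effluent solids): R = X / (X_r − X) = 3000 / (9320 − 3000) = 0.4747.

R ≈ 0.475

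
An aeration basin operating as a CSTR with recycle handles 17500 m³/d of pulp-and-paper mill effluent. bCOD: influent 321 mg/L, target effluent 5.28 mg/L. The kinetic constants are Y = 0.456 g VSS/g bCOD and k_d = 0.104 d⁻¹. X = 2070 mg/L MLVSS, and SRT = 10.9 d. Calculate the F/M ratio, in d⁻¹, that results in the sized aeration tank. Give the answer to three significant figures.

Rearranging the biomass balance for a CMAS with decay, V = Y·Q·ΔS·θ_c / [X·(1+k_d θ_c)] = 0.456 × 17500 × (321 − 5.28) × 10.9 / [2070 × (1 + 0.104 × 10.9)] = 2.75×10^7 / 4417 = 6218 m³.
F/M = applied load / biomass = Q·S₀/(V·X) = 17500 × 321 / (6218 × 2070) = 0.4364 d⁻¹.

F/M ≈ 0.436 d⁻¹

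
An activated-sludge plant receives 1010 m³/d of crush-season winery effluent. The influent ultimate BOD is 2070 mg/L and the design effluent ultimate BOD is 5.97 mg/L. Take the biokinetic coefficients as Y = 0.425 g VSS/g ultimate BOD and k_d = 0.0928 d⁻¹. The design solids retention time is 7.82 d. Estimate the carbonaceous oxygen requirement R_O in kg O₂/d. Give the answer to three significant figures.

Correct the yield for decay: Y_obs = Y/(1 + k_d θ_c) = 0.425 / (1 + 0.0928 × 7.82) = 0.425 / 1.726 = 0.2463.
Substrate removed = Q·(S₀ − S) = 1010 m³/d × (2070 − 5.97) g/m³ = 2.08×10^6 g/d = 2085 kg/d.
Net sludge production P_X = 0.2463 × 2085 = 513.4 kg VSS/d.
Carbonaceous O₂ demand = substrate oxidised − cell-mass equivalent = 2085 − 1.42 × 513.4 = 1356 kg O₂/d.

R_O ≈ 1360 kg O₂/d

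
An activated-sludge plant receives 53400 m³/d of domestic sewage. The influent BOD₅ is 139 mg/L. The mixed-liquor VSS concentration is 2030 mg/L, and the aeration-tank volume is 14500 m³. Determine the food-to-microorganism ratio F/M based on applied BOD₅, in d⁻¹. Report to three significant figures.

F/M ≈ 0.252 d⁻¹

F/M = Q·S₀ / (V·X) = 53400 × 139 / (14500 × 2030) = 0.2522 g BOD₅·(g VSS·d)⁻¹.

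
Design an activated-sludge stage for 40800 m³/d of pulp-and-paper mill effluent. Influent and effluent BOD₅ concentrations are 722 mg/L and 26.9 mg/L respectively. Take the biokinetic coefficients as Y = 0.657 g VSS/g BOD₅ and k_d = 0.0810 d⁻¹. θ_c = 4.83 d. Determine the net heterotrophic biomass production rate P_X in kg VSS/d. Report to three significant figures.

P_X ≈ 13400 kg VSS/d

Correct the yield for decay: Y_obs = Y/(1 + k_d θ_c) = 0.657 / (1 + 0.0810 × 4.83) = 0.657 / 1.391 = 0.4722.
Substrate removed = Q·(S₀ − S) = 40800 m³/d × (722 − 26.9) g/m³ = 2.84×10^7 g/d = 28360 kg/d.
So the net sludge growth is P_X = 0.4722 × 28360 = 13393 kg VSS/d.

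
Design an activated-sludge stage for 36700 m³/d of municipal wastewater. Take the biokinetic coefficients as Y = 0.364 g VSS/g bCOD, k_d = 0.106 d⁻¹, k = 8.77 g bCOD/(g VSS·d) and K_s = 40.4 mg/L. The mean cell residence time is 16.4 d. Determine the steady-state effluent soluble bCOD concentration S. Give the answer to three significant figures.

S ≈ 2.23 mg/L

From the Monod/SRT balance for a CMAS, S = K_s·(1+k_d θ_c)/[θ_c·(Y k − k_d) − 1] = 40.4 × (1 + 0.106 × 16.4) / [16.4 × (0.364 × 8.77 − 0.106) − 1] = 110.6 / 49.61 = 2.230 mg/L.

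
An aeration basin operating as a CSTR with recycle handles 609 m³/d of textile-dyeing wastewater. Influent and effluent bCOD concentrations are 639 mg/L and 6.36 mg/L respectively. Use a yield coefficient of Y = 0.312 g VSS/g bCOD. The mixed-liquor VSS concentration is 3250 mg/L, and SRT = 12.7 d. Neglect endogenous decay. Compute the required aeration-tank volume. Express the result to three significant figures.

V ≈ 470 m³

Biomass mass balance (decay neglected): V·X = Y·Q·(S₀ − S)·θ_c, so V = 0.312 × 609 × (639 − 6.36) × 12.7 / 3250 = 469.7 m³.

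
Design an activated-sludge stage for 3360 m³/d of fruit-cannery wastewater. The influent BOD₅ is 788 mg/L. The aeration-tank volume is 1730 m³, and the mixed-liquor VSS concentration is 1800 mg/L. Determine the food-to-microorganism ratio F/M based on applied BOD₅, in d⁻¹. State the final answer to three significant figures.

F/M ≈ 0.850 d⁻¹

F/M = applied load / biomass = Q·S₀/(V·X) = 3360 × 788 / (1730 × 1800) = 0.8503 d⁻¹.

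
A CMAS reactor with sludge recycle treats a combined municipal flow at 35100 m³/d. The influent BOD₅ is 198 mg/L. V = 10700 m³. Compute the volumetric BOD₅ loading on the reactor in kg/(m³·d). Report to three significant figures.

L_v ≈ 0.650 kg BOD₅/(m³·d)

L_v = Q S₀ / V = 35100 × 198 × 10⁻³ / 10700 = 0.6495 kg/(m³·d).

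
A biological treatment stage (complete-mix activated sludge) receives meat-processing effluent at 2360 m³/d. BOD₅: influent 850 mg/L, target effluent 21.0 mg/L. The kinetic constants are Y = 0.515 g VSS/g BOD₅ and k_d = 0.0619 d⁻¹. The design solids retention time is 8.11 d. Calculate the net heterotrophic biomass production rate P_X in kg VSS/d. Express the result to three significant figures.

Correct the yield for decay: Y_obs = Y/(1 + k_d θ_c) = 0.515 / (1 + 0.0619 × 8.11) = 0.515 / 1.502 = 0.3429.
Q·(S₀ − S) = 2360 × (850 − 21.0) × 10⁻³ = 1956 kg/d removed.
So the net sludge growth is P_X = 0.3429 × 1956 = 670.8 kg VSS/d.

P_X ≈ 671 kg VSS/d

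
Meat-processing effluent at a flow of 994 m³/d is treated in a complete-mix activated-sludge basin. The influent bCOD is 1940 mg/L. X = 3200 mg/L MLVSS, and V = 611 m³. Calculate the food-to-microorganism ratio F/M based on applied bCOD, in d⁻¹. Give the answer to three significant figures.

F/M = applied load / biomass = Q·S₀/(V·X) = 994 × 1940 / (611.0 × 3200) = 0.9863 d⁻¹.

F/M ≈ 0.986 d⁻¹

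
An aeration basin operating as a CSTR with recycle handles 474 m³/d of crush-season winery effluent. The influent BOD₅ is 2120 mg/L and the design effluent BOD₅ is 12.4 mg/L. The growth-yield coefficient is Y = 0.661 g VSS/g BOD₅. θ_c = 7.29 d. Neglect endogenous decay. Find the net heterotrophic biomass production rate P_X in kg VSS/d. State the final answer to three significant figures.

P_X ≈ 660 kg VSS/d

Since k_d ≈ 0, Y_obs = Y = 0.661 g VSS/g BOD₅.
Q·(S₀ − S) = 474 × (2120 − 12.4) × 10⁻³ = 999.0 kg/d removed.
So the net sludge growth is P_X = 0.6610 × 999.0 = 660.3 kg VSS/d.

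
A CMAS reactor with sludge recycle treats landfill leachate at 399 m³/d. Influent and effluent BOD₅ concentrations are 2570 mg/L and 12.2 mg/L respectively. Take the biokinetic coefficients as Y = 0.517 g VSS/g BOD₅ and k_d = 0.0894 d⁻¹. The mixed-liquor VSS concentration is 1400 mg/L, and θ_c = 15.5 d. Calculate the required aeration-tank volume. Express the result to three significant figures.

From the SRT design equation V = Y Q (S₀−S) θ_c / [X (1 + k_d θ_c)] = 0.517 × 399 × (2570 − 12.2) × 15.5 / [1400 × (1 + 0.0894 × 15.5)] = 8.18×10^6 / 3340 = 2449 m³.

V ≈ 2450 m³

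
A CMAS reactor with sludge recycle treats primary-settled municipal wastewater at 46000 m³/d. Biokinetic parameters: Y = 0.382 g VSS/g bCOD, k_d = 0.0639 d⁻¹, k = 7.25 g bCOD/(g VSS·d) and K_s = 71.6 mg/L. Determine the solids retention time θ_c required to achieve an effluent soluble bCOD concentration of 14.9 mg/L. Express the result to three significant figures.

θ_c ≈ 2.42 d

From 1/θ_c = Y·k·S/(K_s + S) − k_d: Y·k·S/(K_s+S) = 0.382 × 7.25 × 14.9 / (71.6 + 14.9) = 0.4771 d⁻¹.
θ_c = 1/(μ − k_d) = 1/(0.4771 − 0.0639) = 1/0.4132 = 2.420 d.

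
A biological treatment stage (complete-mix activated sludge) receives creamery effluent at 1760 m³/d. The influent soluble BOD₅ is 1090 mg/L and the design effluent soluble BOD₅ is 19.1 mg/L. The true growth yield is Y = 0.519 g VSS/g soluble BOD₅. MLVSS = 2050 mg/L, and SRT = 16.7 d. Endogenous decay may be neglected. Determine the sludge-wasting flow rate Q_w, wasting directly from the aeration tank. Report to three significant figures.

Q_w ≈ 477 m³/d

V·X = Y·Q·ΔS·θ_c gives V = 0.519 × 1760 × (1090 − 19.1) × 16.7 / 2050 = 7969 m³.
With mixed-liquor wasting, θ_c = V/Q_w, so Q_w = V/θ_c = 7969/16.7 = 477.2 m³/d.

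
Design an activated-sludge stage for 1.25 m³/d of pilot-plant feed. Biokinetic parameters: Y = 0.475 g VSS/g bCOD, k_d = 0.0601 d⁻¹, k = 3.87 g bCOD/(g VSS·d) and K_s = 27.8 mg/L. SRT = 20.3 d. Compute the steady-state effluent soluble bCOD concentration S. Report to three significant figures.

From the Monod/SRT balance for a CMAS, S = K_s·(1+k_d θ_c)/[θ_c·(Y k − k_d) − 1] = 27.8 × (1 + 0.0601 × 20.3) / [20.3 × (0.475 × 3.87 − 0.0601) − 1] = 61.72 / 35.10 = 1.758 mg/L.

S ≈ 1.76 mg/L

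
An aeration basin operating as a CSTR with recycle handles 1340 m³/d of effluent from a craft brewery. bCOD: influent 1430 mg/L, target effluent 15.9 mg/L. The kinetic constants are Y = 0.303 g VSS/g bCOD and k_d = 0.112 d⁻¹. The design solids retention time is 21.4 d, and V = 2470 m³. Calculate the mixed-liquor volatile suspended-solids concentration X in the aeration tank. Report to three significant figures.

X ≈ 1460 mg/L

Solving the biomass balance for X: X = Y Q (S₀−S) θ_c / [V (1+k_d θ_c)] = 0.303 × 1340 × (1430 − 15.9) × 21.4 / [2470 × (1 + 0.112 × 21.4)] = 1464 mg/L.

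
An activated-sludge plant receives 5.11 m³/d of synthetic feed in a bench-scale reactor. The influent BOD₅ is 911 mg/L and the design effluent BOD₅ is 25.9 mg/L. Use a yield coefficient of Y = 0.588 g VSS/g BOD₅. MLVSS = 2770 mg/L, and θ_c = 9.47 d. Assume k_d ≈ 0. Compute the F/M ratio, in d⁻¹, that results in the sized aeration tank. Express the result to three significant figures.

V·X = Y·Q·ΔS·θ_c gives V = 0.588 × 5.11 × (911 − 25.9) × 9.47 / 2770 = 9.092 m³.
Food-to-microorganism ratio F/M = Q S₀ / (V X) = 5.11 × 911 / (9.092 × 2770) = 0.1848 d⁻¹.

F/M ≈ 0.185 d⁻¹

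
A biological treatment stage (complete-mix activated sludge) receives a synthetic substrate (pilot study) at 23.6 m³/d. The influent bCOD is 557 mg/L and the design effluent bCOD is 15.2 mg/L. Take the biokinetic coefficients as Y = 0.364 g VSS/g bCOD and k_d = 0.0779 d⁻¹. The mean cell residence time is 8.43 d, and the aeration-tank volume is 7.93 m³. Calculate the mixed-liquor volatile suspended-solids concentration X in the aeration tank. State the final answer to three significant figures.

Solving the biomass balance for X: X = Y Q (S₀−S) θ_c / [V (1+k_d θ_c)] = 0.364 × 23.6 × (557 − 15.2) × 8.43 / [7.93 × (1 + 0.0779 × 8.43)] = 2987 mg/L.

X ≈ 2990 mg/L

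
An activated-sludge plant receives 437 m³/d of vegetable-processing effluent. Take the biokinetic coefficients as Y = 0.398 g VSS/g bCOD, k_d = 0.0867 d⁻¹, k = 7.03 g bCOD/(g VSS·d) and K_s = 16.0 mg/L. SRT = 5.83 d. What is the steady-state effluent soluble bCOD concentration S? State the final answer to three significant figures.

S ≈ 1.63 mg/L

Effluent substrate depends only on kinetics and SRT: S = K_s(1 + k_d θ_c) / [θ_c(Yk − k_d) − 1] = 16.0 × (1 + 0.0867 × 5.83) / [5.83 × (0.398 × 7.03 − 0.0867) − 1] = 24.09 / 14.81 = 1.627 mg/L.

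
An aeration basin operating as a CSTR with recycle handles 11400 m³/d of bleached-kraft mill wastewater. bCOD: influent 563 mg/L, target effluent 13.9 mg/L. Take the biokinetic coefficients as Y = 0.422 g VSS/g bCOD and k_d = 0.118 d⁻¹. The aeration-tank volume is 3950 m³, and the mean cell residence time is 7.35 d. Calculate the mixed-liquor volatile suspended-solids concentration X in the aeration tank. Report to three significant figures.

From V·X·(1 + k_d·θ_c) = Y·Q·(S₀ − S)·θ_c: X = 0.422 × 11400 × (563 − 13.9) × 7.35 / [3950 × (1 + 0.118 × 7.35)] = 2632 mg/L.

X ≈ 2630 mg/L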